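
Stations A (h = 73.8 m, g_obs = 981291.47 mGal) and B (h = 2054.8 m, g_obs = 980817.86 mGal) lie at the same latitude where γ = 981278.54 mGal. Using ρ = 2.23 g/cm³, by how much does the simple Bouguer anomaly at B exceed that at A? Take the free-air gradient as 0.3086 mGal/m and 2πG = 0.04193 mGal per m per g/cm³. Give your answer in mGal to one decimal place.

-47.5

Δg_SB(A) = 981291.47 − 981278.54 + 0.3086×73.8 − 0.04193×2.23×73.8 = 28.80 mGal
Δg_SB(B) = 980817.86 − 981278.54 + 0.3086×2054.8 − 0.04193×2.23×2054.8 = -18.70 mGal
Difference = -18.70 − (28.80) = -47.50 mGal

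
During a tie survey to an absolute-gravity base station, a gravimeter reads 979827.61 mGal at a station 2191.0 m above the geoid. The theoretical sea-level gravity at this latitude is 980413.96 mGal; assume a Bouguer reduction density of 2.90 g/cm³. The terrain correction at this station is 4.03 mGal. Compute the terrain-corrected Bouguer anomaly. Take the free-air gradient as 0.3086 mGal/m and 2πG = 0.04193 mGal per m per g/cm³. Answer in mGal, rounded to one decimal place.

-172.6

Free-air correction = 0.3086 × 2191.0 = 676.14 mGal
Free-air anomaly = 979827.61 − 980413.96 + (676.14) = 89.79 mGal
Bouguer slab correction = 0.04193 × 2.90 × 2191.0 = 266.42 mGal
Simple Bouguer anomaly = 89.79 − (266.42) = -176.63 mGal
Complete Bouguer anomaly = -176.63 + 4.03 = -172.60 mGal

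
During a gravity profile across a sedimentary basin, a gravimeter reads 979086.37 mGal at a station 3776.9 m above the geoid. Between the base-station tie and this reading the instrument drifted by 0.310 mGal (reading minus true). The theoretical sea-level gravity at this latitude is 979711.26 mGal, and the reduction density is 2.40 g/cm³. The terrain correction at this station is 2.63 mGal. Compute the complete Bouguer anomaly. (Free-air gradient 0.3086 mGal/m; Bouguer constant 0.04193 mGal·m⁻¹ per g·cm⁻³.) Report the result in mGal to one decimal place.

162.9

Drift-corrected reading = 979086.37 − (0.310) = 979086.060 mGal
Free-air correction = 0.3086 × 3776.9 = 1165.55 mGal
Free-air anomaly = 979086.060 − 979711.26 + (1165.55) = 540.350 mGal
Bouguer slab correction = 0.04193 × 2.40 × 3776.9 = 380.08 mGal
Simple Bouguer anomaly = 540.350 − (380.08) = 160.270 mGal
Complete Bouguer anomaly = 160.270 + 2.63 = 162.900 mGal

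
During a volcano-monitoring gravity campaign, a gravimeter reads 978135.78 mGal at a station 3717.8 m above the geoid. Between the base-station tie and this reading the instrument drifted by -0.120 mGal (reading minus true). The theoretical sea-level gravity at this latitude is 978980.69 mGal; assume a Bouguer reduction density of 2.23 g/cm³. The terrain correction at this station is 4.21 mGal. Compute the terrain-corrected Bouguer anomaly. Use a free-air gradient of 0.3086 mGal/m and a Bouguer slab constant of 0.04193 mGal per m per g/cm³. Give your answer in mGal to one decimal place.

-40.9

Drift-corrected reading = 978135.78 − (-0.120) = 978135.900 mGal
Free-air correction = 0.3086 × 3717.8 = 1147.31 mGal
Free-air anomaly = 978135.900 − 978980.69 + (1147.31) = 302.520 mGal
Bouguer slab correction = 0.04193 × 2.23 × 3717.8 = 347.63 mGal
Simple Bouguer anomaly = 302.520 − (347.63) = -45.110 mGal
Complete Bouguer anomaly = -45.110 + 4.21 = -40.900 mGal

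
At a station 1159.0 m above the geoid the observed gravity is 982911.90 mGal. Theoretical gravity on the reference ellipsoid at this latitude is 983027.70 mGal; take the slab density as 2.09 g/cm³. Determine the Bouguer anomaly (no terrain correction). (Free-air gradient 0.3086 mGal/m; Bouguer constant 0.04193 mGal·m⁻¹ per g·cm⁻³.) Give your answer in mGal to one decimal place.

140.3

Free-air correction = 0.3086 × 1159.0 = 357.67 mGal
Free-air anomaly = 982911.90 − 983027.70 + (357.67) = 241.87 mGal
Bouguer slab correction = 0.04193 × 2.09 × 1159.0 = 101.57 mGal
Simple Bouguer anomaly = 241.87 − (101.57) = 140.30 mGal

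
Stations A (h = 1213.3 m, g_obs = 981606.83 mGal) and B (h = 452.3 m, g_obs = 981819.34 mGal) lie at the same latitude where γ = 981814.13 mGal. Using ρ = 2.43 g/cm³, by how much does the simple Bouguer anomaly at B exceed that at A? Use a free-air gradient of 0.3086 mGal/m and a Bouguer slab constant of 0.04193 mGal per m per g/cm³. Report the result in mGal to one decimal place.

55.2

Δg_SB(A) = 981606.83 − 981814.13 + 0.3086×1213.3 − 0.04193×2.43×1213.3 = 43.50 mGal
Δg_SB(B) = 981819.34 − 981814.13 + 0.3086×452.3 − 0.04193×2.43×452.3 = 98.70 mGal
Difference = 98.70 − (43.50) = 55.20 mGal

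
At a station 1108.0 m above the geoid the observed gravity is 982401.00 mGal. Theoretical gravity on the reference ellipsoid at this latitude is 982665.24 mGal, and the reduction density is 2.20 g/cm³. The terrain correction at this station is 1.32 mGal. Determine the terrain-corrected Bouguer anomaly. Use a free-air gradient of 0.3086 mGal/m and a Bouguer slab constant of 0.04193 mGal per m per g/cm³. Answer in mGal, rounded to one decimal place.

-23.2

Free-air correction = 0.3086 × 1108.0 = 341.93 mGal
Free-air anomaly = 982401.00 − 982665.24 + (341.93) = 77.69 mGal
Bouguer slab correction = 0.04193 × 2.20 × 1108.0 = 102.21 mGal
Simple Bouguer anomaly = 77.69 − (102.21) = -24.52 mGal
Complete Bouguer anomaly = -24.52 + 1.32 = -23.20 mGal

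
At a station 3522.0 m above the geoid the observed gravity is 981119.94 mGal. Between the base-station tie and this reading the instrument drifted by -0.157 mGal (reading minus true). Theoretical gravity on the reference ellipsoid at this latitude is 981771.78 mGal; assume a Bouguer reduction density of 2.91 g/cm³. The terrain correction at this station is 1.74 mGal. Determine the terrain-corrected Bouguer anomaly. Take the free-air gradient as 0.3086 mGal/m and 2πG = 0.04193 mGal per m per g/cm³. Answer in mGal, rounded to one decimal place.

7.2

Drift-corrected reading = 981119.94 − (-0.157) = 981120.097 mGal
Free-air correction = 0.3086 × 3522.0 = 1086.89 mGal
Free-air anomaly = 981120.097 − 981771.78 + (1086.89) = 435.207 mGal
Bouguer slab correction = 0.04193 × 2.91 × 3522.0 = 429.74 mGal
Simple Bouguer anomaly = 435.207 − (429.74) = 5.467 mGal
Complete Bouguer anomaly = 5.467 + 1.74 = 7.207 mGal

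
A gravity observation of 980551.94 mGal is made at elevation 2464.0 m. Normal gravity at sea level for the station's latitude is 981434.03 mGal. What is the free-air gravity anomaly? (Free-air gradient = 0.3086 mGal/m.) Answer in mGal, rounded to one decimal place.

-121.7

Free-air correction = 0.3086 × 2464.0 = 760.39 mGal
Free-air anomaly = 980551.94 − 981434.03 + (760.39) = -121.70 mGal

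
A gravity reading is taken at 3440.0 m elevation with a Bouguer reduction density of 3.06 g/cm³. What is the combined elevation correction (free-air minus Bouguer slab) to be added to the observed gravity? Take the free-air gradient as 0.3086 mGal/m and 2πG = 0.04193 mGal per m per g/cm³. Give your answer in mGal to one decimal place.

620.2

Combined gradient = 0.3086 − 0.04193 × 3.06 = 0.1802942 mGal/m
Combined elevation correction = 0.1802942 × 3440.0 = 620.2 mGal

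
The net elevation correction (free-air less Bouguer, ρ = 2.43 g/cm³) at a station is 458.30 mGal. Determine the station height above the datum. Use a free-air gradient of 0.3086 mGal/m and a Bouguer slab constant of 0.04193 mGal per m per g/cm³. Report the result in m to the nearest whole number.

2217

Combined gradient = 0.3086 − 0.04193 × 2.43 = 0.2067101 mGal/m
h = 458.30 / 0.2067101 = 2217.11 m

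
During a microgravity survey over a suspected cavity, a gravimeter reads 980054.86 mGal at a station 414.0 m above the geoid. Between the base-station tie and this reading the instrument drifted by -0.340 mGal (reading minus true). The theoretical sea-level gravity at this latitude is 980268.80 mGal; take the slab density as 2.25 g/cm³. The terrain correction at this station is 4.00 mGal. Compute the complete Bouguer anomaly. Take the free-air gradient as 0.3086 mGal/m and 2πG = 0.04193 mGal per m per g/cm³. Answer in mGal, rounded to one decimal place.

Drift-corrected reading = 980054.86 − (-0.340) = 980055.200 mGal
Free-air correction = 0.3086 × 414.0 = 127.76 mGal
Free-air anomaly = 980055.200 − 980268.80 + (127.76) = -85.840 mGal
Bouguer slab correction = 0.04193 × 2.25 × 414.0 = 39.06 mGal
Simple Bouguer anomaly = -85.840 − (39.06) = -124.900 mGal
Complete Bouguer anomaly = -124.900 + 4.00 = -120.900 mGal

-120.9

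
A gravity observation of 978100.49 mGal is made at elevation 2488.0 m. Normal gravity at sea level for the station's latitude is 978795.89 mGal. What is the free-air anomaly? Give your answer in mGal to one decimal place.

72.4

Free-air correction = 0.3086 × 2488.0 = 767.80 mGal
Free-air anomaly = 978100.49 − 978795.89 + (767.80) = 72.40 mGal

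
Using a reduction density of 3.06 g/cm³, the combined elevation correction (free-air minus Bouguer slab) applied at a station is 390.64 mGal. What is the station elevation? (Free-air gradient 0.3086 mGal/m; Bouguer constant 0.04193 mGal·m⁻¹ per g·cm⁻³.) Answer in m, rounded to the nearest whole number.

2167

Combined gradient = 0.3086 − 0.04193 × 3.06 = 0.1802942 mGal/m
h = 390.64 / 0.1802942 = 2166.68 m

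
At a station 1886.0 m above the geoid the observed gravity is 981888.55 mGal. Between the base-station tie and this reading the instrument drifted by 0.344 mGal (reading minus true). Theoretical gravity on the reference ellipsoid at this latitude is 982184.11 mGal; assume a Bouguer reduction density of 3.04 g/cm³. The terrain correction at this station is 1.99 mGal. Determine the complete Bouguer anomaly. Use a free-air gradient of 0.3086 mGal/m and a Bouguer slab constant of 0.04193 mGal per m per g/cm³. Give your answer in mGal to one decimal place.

Drift-corrected reading = 981888.55 − (0.344) = 981888.206 mGal
Free-air correction = 0.3086 × 1886.0 = 582.02 mGal
Free-air anomaly = 981888.206 − 982184.11 + (582.02) = 286.116 mGal
Bouguer slab correction = 0.04193 × 3.04 × 1886.0 = 240.40 mGal
Simple Bouguer anomaly = 286.116 − (240.40) = 45.716 mGal
Complete Bouguer anomaly = 45.716 + 1.99 = 47.706 mGal

47.7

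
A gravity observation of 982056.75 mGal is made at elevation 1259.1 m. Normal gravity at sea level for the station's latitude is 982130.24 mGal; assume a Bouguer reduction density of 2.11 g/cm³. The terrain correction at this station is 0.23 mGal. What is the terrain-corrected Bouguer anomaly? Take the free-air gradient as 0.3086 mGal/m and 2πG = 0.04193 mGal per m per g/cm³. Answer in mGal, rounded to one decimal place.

Free-air correction = 0.3086 × 1259.1 = 388.56 mGal
Free-air anomaly = 982056.75 − 982130.24 + (388.56) = 315.07 mGal
Bouguer slab correction = 0.04193 × 2.11 × 1259.1 = 111.40 mGal
Simple Bouguer anomaly = 315.07 − (111.40) = 203.67 mGal
Complete Bouguer anomaly = 203.67 + 0.23 = 203.90 mGal

203.9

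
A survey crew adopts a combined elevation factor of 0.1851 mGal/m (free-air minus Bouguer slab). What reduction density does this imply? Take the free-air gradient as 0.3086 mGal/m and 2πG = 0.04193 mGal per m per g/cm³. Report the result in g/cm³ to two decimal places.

0.1851 = 0.3086 − 0.04193 × ρ
ρ = (0.3086 − 0.1851) / 0.04193 = 2.95 g/cm³

2.95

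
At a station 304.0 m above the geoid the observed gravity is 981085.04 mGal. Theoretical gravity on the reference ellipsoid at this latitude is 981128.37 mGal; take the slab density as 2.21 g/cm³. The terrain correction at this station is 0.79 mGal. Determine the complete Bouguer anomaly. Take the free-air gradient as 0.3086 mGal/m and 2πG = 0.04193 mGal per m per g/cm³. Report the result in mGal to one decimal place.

Free-air correction = 0.3086 × 304.0 = 93.81 mGal
Free-air anomaly = 981085.04 − 981128.37 + (93.81) = 50.48 mGal
Bouguer slab correction = 0.04193 × 2.21 × 304.0 = 28.17 mGal
Simple Bouguer anomaly = 50.48 − (28.17) = 22.31 mGal
Complete Bouguer anomaly = 22.31 + 0.79 = 23.10 mGal

23.1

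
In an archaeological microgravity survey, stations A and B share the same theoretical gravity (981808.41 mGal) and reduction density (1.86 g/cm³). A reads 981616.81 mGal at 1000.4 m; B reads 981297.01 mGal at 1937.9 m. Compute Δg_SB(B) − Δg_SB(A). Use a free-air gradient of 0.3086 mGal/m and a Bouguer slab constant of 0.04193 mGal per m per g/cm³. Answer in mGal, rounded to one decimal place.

-103.6

Δg_SB(A) = 981616.81 − 981808.41 + 0.3086×1000.4 − 0.04193×1.86×1000.4 = 39.10 mGal
Δg_SB(B) = 981297.01 − 981808.41 + 0.3086×1937.9 − 0.04193×1.86×1937.9 = -64.50 mGal
Difference = -64.50 − (39.10) = -103.60 mGal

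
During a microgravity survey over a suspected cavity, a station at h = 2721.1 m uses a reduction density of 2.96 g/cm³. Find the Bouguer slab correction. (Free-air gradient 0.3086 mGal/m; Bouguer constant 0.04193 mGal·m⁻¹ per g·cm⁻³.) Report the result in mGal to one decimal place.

Bouguer slab correction = 0.04193 × 2.96 × 2721.1 = 337.7 mGal

337.7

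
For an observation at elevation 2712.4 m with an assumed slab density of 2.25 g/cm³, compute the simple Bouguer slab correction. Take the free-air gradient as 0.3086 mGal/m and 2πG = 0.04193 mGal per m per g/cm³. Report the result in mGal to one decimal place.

Bouguer slab correction = 0.04193 × 2.25 × 2712.4 = 255.9 mGal

255.9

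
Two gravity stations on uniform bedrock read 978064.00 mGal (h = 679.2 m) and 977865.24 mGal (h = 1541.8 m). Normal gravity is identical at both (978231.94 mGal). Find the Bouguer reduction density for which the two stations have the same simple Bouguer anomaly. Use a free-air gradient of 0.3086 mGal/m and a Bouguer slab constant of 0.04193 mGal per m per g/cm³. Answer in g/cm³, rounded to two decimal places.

Δg_obs = 977865.24 − 978064.00 = -198.76 mGal over Δh = 1541.8 − 679.2 = 862.6 m
Equal Bouguer anomalies ⇒ Δg_obs + (0.3086 − 0.04193ρ)·Δh = 0
0.3086 − 0.04193ρ = −Δg_obs/Δh = 0.23042
ρ = (0.3086 − 0.23042) / 0.04193 = 1.86 g/cm³

1.86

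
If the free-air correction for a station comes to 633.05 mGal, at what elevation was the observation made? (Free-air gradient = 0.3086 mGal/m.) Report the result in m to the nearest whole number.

2051

h = 633.05 / 0.3086 = 2051.36 m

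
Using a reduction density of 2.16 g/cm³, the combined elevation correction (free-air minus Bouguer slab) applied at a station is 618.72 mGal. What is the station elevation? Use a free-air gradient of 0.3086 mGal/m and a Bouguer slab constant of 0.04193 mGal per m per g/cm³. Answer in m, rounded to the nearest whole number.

Combined gradient = 0.3086 − 0.04193 × 2.16 = 0.2180312 mGal/m
h = 618.72 / 0.2180312 = 2837.76 m

2838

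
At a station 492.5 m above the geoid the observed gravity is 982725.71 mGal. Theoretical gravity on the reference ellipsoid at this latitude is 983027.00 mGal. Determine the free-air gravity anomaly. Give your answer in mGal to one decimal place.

Free-air correction = 0.3086 × 492.5 = 151.99 mGal
Free-air anomaly = 982725.71 − 983027.00 + (151.99) = -149.30 mGal

-149.3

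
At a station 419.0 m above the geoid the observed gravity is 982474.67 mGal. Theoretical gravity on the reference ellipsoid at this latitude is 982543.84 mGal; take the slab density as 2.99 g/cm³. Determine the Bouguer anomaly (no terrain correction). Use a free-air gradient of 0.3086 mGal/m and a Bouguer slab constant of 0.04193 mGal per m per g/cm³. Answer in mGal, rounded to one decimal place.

7.6

Free-air correction = 0.3086 × 419.0 = 129.30 mGal
Free-air anomaly = 982474.67 − 982543.84 + (129.30) = 60.13 mGal
Bouguer slab correction = 0.04193 × 2.99 × 419.0 = 52.53 mGal
Simple Bouguer anomaly = 60.13 − (52.53) = 7.60 mGal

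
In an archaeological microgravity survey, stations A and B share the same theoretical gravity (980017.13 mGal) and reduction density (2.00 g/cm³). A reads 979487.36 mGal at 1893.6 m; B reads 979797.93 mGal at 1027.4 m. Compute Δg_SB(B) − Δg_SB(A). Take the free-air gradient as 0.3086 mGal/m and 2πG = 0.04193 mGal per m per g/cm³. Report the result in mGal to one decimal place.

115.9

Δg_SB(A) = 979487.36 − 980017.13 + 0.3086×1893.6 − 0.04193×2.00×1893.6 = -104.20 mGal
Δg_SB(B) = 979797.93 − 980017.13 + 0.3086×1027.4 − 0.04193×2.00×1027.4 = 11.70 mGal
Difference = 11.70 − (-104.20) = 115.90 mGal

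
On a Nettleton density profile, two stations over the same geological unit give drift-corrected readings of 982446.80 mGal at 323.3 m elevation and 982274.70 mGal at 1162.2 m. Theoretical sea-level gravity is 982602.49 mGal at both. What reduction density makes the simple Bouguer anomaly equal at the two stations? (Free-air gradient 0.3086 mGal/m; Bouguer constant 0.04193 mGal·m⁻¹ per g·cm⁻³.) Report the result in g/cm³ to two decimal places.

Δg_obs = 982274.70 − 982446.80 = -172.10 mGal over Δh = 1162.2 − 323.3 = 838.9 m
Equal Bouguer anomalies ⇒ Δg_obs + (0.3086 − 0.04193ρ)·Δh = 0
0.3086 − 0.04193ρ = −Δg_obs/Δh = 0.20515
ρ = (0.3086 − 0.20515) / 0.04193 = 2.47 g/cm³

2.47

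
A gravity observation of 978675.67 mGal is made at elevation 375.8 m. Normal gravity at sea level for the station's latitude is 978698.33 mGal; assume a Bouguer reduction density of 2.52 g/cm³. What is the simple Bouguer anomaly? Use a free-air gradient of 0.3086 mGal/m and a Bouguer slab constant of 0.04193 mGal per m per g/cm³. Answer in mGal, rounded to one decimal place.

53.6

Free-air correction = 0.3086 × 375.8 = 115.97 mGal
Free-air anomaly = 978675.67 − 978698.33 + (115.97) = 93.31 mGal
Bouguer slab correction = 0.04193 × 2.52 × 375.8 = 39.71 mGal
Simple Bouguer anomaly = 93.31 − (39.71) = 53.60 mGal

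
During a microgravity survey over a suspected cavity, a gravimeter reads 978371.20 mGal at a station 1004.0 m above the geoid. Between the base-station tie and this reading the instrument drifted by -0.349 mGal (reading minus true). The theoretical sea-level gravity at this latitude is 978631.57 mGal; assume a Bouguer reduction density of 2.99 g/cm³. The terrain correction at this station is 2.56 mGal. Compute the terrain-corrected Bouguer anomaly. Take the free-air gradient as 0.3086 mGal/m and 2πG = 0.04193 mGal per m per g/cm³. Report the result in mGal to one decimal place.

Drift-corrected reading = 978371.20 − (-0.349) = 978371.549 mGal
Free-air correction = 0.3086 × 1004.0 = 309.83 mGal
Free-air anomaly = 978371.549 − 978631.57 + (309.83) = 49.809 mGal
Bouguer slab correction = 0.04193 × 2.99 × 1004.0 = 125.87 mGal
Simple Bouguer anomaly = 49.809 − (125.87) = -76.061 mGal
Complete Bouguer anomaly = -76.061 + 2.56 = -73.501 mGal

-73.5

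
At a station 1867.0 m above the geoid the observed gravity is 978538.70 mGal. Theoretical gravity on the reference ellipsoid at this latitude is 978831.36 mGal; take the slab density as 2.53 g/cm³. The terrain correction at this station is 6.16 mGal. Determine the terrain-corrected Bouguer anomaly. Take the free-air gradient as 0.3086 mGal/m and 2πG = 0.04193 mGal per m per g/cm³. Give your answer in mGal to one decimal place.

Free-air correction = 0.3086 × 1867.0 = 576.16 mGal
Free-air anomaly = 978538.70 − 978831.36 + (576.16) = 283.50 mGal
Bouguer slab correction = 0.04193 × 2.53 × 1867.0 = 198.06 mGal
Simple Bouguer anomaly = 283.50 − (198.06) = 85.44 mGal
Complete Bouguer anomaly = 85.44 + 6.16 = 91.60 mGal

91.6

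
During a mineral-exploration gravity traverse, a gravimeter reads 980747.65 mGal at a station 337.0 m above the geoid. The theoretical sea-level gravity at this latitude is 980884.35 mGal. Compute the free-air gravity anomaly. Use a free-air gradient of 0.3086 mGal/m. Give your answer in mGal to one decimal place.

-32.7

Free-air correction = 0.3086 × 337.0 = 104.00 mGal
Free-air anomaly = 980747.65 − 980884.35 + (104.00) = -32.70 mGal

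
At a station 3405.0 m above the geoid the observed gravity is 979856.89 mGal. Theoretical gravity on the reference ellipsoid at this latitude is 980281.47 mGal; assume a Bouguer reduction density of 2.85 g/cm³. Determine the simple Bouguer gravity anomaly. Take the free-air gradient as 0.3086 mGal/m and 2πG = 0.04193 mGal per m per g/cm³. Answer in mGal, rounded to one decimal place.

219.3

Free-air correction = 0.3086 × 3405.0 = 1050.78 mGal
Free-air anomaly = 979856.89 − 980281.47 + (1050.78) = 626.20 mGal
Bouguer slab correction = 0.04193 × 2.85 × 3405.0 = 406.90 mGal
Simple Bouguer anomaly = 626.20 − (406.90) = 219.30 mGal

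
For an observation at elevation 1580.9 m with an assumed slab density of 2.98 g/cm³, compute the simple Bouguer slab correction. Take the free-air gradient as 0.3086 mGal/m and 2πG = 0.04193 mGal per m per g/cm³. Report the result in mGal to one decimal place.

197.5

Bouguer slab correction = 0.04193 × 2.98 × 1580.9 = 197.5 mGal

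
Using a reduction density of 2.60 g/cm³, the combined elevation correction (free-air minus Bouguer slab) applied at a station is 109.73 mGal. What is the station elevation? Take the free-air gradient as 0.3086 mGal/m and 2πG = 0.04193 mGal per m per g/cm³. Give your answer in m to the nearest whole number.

Combined gradient = 0.3086 − 0.04193 × 2.60 = 0.1995820 mGal/m
h = 109.73 / 0.1995820 = 549.80 m

550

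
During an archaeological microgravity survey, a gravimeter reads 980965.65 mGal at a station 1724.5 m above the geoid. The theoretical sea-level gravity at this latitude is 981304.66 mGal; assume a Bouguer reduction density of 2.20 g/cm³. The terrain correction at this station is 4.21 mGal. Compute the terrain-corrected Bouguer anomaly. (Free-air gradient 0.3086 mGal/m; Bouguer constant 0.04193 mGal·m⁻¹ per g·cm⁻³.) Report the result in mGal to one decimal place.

Free-air correction = 0.3086 × 1724.5 = 532.18 mGal
Free-air anomaly = 980965.65 − 981304.66 + (532.18) = 193.17 mGal
Bouguer slab correction = 0.04193 × 2.20 × 1724.5 = 159.08 mGal
Simple Bouguer anomaly = 193.17 − (159.08) = 34.09 mGal
Complete Bouguer anomaly = 34.09 + 4.21 = 38.30 mGal

38.3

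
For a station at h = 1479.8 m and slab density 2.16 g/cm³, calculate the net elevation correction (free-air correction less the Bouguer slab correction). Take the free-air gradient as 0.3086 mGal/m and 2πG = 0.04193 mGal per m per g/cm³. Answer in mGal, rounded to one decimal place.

322.6

Combined gradient = 0.3086 − 0.04193 × 2.16 = 0.2180312 mGal/m
Combined elevation correction = 0.2180312 × 1479.8 = 322.6 mGal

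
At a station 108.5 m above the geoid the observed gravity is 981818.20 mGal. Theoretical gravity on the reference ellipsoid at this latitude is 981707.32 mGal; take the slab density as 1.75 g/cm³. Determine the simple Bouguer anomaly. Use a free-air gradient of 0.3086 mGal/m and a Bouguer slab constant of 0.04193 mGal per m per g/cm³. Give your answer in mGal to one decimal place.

Free-air correction = 0.3086 × 108.5 = 33.48 mGal
Free-air anomaly = 981818.20 − 981707.32 + (33.48) = 144.36 mGal
Bouguer slab correction = 0.04193 × 1.75 × 108.5 = 7.96 mGal
Simple Bouguer anomaly = 144.36 − (7.96) = 136.40 mGal

136.4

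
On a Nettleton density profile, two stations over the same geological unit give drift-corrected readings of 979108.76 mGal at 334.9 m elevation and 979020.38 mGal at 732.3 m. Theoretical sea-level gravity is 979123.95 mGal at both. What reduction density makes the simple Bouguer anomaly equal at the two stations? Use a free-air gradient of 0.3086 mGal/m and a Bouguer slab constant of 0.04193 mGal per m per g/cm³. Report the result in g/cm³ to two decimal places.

2.06

Δg_obs = 979020.38 − 979108.76 = -88.38 mGal over Δh = 732.3 − 334.9 = 397.4 m
Equal Bouguer anomalies ⇒ Δg_obs + (0.3086 − 0.04193ρ)·Δh = 0
0.3086 − 0.04193ρ = −Δg_obs/Δh = 0.22240
ρ = (0.3086 − 0.22240) / 0.04193 = 2.06 g/cm³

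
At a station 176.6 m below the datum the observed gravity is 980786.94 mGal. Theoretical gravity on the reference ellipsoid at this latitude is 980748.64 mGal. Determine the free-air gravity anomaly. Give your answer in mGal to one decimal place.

-16.2

Free-air correction = 0.3086 × -176.6 = -54.50 mGal
Free-air anomaly = 980786.94 − 980748.64 + (-54.50) = -16.20 mGal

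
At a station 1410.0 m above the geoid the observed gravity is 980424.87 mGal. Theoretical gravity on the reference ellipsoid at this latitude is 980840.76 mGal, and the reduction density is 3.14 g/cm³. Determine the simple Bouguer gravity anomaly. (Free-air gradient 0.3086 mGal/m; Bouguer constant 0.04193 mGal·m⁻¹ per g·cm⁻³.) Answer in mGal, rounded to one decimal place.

-166.4

Free-air correction = 0.3086 × 1410.0 = 435.13 mGal
Free-air anomaly = 980424.87 − 980840.76 + (435.13) = 19.24 mGal
Bouguer slab correction = 0.04193 × 3.14 × 1410.0 = 185.64 mGal
Simple Bouguer anomaly = 19.24 − (185.64) = -166.40 mGal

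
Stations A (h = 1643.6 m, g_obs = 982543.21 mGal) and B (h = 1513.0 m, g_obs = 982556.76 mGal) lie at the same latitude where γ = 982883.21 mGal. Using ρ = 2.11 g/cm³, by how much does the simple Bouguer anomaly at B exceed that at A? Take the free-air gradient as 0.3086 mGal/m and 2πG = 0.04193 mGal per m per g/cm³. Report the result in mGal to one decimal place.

-15.2

Δg_SB(A) = 982543.21 − 982883.21 + 0.3086×1643.6 − 0.04193×2.11×1643.6 = 21.80 mGal
Δg_SB(B) = 982556.76 − 982883.21 + 0.3086×1513.0 − 0.04193×2.11×1513.0 = 6.60 mGal
Difference = 6.60 − (21.80) = -15.20 mGal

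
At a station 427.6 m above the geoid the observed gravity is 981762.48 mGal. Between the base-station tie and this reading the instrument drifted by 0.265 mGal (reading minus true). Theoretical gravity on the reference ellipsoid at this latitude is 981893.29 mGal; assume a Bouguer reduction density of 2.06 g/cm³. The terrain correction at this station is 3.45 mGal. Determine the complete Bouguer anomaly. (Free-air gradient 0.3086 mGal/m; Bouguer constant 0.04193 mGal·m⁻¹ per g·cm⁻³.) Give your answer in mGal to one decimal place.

Drift-corrected reading = 981762.48 − (0.265) = 981762.215 mGal
Free-air correction = 0.3086 × 427.6 = 131.96 mGal
Free-air anomaly = 981762.215 − 981893.29 + (131.96) = 0.885 mGal
Bouguer slab correction = 0.04193 × 2.06 × 427.6 = 36.93 mGal
Simple Bouguer anomaly = 0.885 − (36.93) = -36.045 mGal
Complete Bouguer anomaly = -36.045 + 3.45 = -32.595 mGal

-32.6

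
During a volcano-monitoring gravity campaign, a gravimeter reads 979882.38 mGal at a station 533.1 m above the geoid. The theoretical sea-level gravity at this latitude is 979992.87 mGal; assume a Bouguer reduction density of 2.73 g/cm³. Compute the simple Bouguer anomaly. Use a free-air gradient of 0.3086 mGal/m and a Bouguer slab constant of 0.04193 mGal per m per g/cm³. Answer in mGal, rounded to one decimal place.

Free-air correction = 0.3086 × 533.1 = 164.51 mGal
Free-air anomaly = 979882.38 − 979992.87 + (164.51) = 54.02 mGal
Bouguer slab correction = 0.04193 × 2.73 × 533.1 = 61.02 mGal
Simple Bouguer anomaly = 54.02 − (61.02) = -7.00 mGal

-7.0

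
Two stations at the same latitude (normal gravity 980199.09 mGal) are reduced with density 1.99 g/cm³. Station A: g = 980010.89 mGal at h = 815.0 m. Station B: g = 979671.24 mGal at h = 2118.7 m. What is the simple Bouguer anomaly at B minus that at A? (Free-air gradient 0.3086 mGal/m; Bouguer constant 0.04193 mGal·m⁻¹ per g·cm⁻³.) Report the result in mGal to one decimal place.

Δg_SB(A) = 980010.89 − 980199.09 + 0.3086×815.0 − 0.04193×1.99×815.0 = -4.70 mGal
Δg_SB(B) = 979671.24 − 980199.09 + 0.3086×2118.7 − 0.04193×1.99×2118.7 = -50.80 mGal
Difference = -50.80 − (-4.70) = -46.10 mGal

-46.1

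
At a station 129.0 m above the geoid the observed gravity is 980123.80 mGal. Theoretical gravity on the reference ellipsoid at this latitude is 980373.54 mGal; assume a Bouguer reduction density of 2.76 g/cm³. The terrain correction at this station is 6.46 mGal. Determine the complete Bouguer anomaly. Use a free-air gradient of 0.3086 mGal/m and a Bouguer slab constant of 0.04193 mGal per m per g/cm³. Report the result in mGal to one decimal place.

-218.4

Free-air correction = 0.3086 × 129.0 = 39.81 mGal
Free-air anomaly = 980123.80 − 980373.54 + (39.81) = -209.93 mGal
Bouguer slab correction = 0.04193 × 2.76 × 129.0 = 14.93 mGal
Simple Bouguer anomaly = -209.93 − (14.93) = -224.86 mGal
Complete Bouguer anomaly = -224.86 + 6.46 = -218.40 mGal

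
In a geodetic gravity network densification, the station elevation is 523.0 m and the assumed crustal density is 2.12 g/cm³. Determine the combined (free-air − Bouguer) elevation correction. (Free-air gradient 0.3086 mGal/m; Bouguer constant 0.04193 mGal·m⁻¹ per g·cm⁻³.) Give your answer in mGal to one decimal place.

114.9

Combined gradient = 0.3086 − 0.04193 × 2.12 = 0.2197084 mGal/m
Combined elevation correction = 0.2197084 × 523.0 = 114.9 mGal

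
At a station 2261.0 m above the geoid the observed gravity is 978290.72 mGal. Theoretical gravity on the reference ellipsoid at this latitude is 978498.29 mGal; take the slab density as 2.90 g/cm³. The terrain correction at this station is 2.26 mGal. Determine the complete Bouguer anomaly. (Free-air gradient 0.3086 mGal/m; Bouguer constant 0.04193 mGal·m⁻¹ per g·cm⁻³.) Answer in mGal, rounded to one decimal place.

Free-air correction = 0.3086 × 2261.0 = 697.74 mGal
Free-air anomaly = 978290.72 − 978498.29 + (697.74) = 490.17 mGal
Bouguer slab correction = 0.04193 × 2.90 × 2261.0 = 274.93 mGal
Simple Bouguer anomaly = 490.17 − (274.93) = 215.24 mGal
Complete Bouguer anomaly = 215.24 + 2.26 = 217.50 mGal

217.5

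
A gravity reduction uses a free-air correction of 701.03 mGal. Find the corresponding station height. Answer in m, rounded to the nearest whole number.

2272

h = 701.03 / 0.3086 = 2271.65 m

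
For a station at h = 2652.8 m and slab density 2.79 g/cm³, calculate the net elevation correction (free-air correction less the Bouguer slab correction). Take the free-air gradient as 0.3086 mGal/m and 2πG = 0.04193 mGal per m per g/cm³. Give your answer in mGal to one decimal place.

Combined gradient = 0.3086 − 0.04193 × 2.79 = 0.1916153 mGal/m
Combined elevation correction = 0.1916153 × 2652.8 = 508.3 mGal

508.3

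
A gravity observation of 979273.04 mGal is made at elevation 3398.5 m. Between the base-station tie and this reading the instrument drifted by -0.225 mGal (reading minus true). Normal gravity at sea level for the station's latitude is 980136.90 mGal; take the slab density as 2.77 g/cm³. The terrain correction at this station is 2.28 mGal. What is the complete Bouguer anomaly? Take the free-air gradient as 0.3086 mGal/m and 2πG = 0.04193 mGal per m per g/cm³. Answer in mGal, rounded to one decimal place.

Drift-corrected reading = 979273.04 − (-0.225) = 979273.265 mGal
Free-air correction = 0.3086 × 3398.5 = 1048.78 mGal
Free-air anomaly = 979273.265 − 980136.90 + (1048.78) = 185.145 mGal
Bouguer slab correction = 0.04193 × 2.77 × 3398.5 = 394.72 mGal
Simple Bouguer anomaly = 185.145 − (394.72) = -209.575 mGal
Complete Bouguer anomaly = -209.575 + 2.28 = -207.295 mGal

-207.3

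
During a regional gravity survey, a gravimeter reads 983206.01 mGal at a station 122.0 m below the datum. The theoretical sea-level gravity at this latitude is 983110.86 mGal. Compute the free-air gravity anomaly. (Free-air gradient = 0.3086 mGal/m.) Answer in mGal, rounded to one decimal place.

57.5

Free-air correction = 0.3086 × -122.0 = -37.65 mGal
Free-air anomaly = 983206.01 − 983110.86 + (-37.65) = 57.50 mGal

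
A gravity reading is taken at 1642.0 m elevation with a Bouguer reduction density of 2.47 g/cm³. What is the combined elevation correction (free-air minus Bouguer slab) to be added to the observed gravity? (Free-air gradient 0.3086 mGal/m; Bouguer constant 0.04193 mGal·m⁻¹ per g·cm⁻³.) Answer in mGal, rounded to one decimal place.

Combined gradient = 0.3086 − 0.04193 × 2.47 = 0.2050329 mGal/m
Combined elevation correction = 0.2050329 × 1642.0 = 336.7 mGal

336.7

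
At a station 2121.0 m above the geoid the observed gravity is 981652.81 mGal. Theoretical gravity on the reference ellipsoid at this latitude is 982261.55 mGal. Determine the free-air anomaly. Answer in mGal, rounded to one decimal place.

Free-air correction = 0.3086 × 2121.0 = 654.54 mGal
Free-air anomaly = 981652.81 − 982261.55 + (654.54) = 45.80 mGal

45.8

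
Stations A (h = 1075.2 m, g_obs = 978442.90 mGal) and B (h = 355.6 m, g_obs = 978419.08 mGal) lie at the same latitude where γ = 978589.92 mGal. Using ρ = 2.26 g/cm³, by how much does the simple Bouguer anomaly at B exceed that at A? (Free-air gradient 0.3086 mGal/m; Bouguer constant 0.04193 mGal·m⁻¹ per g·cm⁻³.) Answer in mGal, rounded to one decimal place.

-177.7

Δg_SB(A) = 978442.90 − 978589.92 + 0.3086×1075.2 − 0.04193×2.26×1075.2 = 82.90 mGal
Δg_SB(B) = 978419.08 − 978589.92 + 0.3086×355.6 − 0.04193×2.26×355.6 = -94.80 mGal
Difference = -94.80 − (82.90) = -177.70 mGal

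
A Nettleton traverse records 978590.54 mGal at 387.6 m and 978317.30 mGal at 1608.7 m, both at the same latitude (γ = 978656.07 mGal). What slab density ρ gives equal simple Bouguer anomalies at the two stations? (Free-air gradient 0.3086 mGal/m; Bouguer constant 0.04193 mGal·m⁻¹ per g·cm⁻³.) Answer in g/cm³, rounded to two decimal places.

Δg_obs = 978317.30 − 978590.54 = -273.24 mGal over Δh = 1608.7 − 387.6 = 1221.1 m
Equal Bouguer anomalies ⇒ Δg_obs + (0.3086 − 0.04193ρ)·Δh = 0
0.3086 − 0.04193ρ = −Δg_obs/Δh = 0.22377
ρ = (0.3086 − 0.22377) / 0.04193 = 2.02 g/cm³

2.02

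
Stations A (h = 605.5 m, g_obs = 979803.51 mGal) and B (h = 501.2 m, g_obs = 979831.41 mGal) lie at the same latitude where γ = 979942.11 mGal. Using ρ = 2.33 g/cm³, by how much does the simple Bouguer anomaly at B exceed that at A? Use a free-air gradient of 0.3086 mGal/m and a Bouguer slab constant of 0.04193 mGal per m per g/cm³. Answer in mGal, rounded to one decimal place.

Δg_SB(A) = 979803.51 − 979942.11 + 0.3086×605.5 − 0.04193×2.33×605.5 = -10.90 mGal
Δg_SB(B) = 979831.41 − 979942.11 + 0.3086×501.2 − 0.04193×2.33×501.2 = -5.00 mGal
Difference = -5.00 − (-10.90) = 5.90 mGal

5.9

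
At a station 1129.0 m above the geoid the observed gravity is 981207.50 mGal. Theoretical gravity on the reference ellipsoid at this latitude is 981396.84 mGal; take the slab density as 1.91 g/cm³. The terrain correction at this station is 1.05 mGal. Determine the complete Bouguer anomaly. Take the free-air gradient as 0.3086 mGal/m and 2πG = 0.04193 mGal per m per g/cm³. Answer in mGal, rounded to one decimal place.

Free-air correction = 0.3086 × 1129.0 = 348.41 mGal
Free-air anomaly = 981207.50 − 981396.84 + (348.41) = 159.07 mGal
Bouguer slab correction = 0.04193 × 1.91 × 1129.0 = 90.42 mGal
Simple Bouguer anomaly = 159.07 − (90.42) = 68.65 mGal
Complete Bouguer anomaly = 68.65 + 1.05 = 69.70 mGal

69.7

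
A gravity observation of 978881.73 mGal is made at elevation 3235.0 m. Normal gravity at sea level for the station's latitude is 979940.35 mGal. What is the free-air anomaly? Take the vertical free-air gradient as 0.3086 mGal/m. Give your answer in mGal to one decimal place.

-60.3

Free-air correction = 0.3086 × 3235.0 = 998.32 mGal
Free-air anomaly = 978881.73 − 979940.35 + (998.32) = -60.30 mGal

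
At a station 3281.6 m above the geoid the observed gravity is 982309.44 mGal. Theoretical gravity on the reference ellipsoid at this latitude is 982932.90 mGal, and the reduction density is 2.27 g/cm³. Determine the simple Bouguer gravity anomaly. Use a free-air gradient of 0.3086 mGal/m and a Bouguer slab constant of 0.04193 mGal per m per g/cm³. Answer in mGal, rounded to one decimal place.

76.9

Free-air correction = 0.3086 × 3281.6 = 1012.70 mGal
Free-air anomaly = 982309.44 − 982932.90 + (1012.70) = 389.24 mGal
Bouguer slab correction = 0.04193 × 2.27 × 3281.6 = 312.35 mGal
Simple Bouguer anomaly = 389.24 − (312.35) = 76.89 mGal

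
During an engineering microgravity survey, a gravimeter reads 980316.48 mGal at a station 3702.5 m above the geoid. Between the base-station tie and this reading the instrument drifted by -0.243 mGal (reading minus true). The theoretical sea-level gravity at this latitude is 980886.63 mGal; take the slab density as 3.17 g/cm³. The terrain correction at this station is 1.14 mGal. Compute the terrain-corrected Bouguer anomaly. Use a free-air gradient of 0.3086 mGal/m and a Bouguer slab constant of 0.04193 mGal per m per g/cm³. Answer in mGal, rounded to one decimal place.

81.7

Drift-corrected reading = 980316.48 − (-0.243) = 980316.723 mGal
Free-air correction = 0.3086 × 3702.5 = 1142.59 mGal
Free-air anomaly = 980316.723 − 980886.63 + (1142.59) = 572.683 mGal
Bouguer slab correction = 0.04193 × 3.17 × 3702.5 = 492.13 mGal
Simple Bouguer anomaly = 572.683 − (492.13) = 80.553 mGal
Complete Bouguer anomaly = 80.553 + 1.14 = 81.693 mGal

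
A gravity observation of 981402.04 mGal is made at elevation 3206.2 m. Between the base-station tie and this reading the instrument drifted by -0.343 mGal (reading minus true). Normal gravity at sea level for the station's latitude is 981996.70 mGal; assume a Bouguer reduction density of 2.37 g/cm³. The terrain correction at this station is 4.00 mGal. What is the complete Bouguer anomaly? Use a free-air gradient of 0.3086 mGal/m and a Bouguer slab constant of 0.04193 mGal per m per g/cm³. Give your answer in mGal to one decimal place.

80.5

Drift-corrected reading = 981402.04 − (-0.343) = 981402.383 mGal
Free-air correction = 0.3086 × 3206.2 = 989.43 mGal
Free-air anomaly = 981402.383 − 981996.70 + (989.43) = 395.113 mGal
Bouguer slab correction = 0.04193 × 2.37 × 3206.2 = 318.61 mGal
Simple Bouguer anomaly = 395.113 − (318.61) = 76.503 mGal
Complete Bouguer anomaly = 76.503 + 4.00 = 80.503 mGal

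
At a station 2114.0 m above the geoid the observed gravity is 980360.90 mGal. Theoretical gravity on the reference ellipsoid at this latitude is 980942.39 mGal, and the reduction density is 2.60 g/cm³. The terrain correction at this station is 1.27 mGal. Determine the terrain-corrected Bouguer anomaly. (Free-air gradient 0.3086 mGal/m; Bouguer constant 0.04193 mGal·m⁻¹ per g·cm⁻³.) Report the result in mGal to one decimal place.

Free-air correction = 0.3086 × 2114.0 = 652.38 mGal
Free-air anomaly = 980360.90 − 980942.39 + (652.38) = 70.89 mGal
Bouguer slab correction = 0.04193 × 2.60 × 2114.0 = 230.46 mGal
Simple Bouguer anomaly = 70.89 − (230.46) = -159.57 mGal
Complete Bouguer anomaly = -159.57 + 1.27 = -158.30 mGal

-158.3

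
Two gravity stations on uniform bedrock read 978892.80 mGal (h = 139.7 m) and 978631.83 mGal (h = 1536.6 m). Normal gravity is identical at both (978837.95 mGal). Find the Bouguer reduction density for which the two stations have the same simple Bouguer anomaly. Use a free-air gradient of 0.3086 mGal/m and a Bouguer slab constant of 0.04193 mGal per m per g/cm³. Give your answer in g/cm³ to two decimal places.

2.90

Δg_obs = 978631.83 − 978892.80 = -260.97 mGal over Δh = 1536.6 − 139.7 = 1396.9 m
Equal Bouguer anomalies ⇒ Δg_obs + (0.3086 − 0.04193ρ)·Δh = 0
0.3086 − 0.04193ρ = −Δg_obs/Δh = 0.18682
ρ = (0.3086 − 0.18682) / 0.04193 = 2.90 g/cm³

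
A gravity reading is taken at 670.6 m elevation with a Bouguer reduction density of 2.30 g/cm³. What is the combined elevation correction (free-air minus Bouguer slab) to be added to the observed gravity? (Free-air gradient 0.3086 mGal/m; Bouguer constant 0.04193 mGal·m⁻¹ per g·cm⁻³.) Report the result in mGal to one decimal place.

Combined gradient = 0.3086 − 0.04193 × 2.30 = 0.2121610 mGal/m
Combined elevation correction = 0.2121610 × 670.6 = 142.3 mGal

142.3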